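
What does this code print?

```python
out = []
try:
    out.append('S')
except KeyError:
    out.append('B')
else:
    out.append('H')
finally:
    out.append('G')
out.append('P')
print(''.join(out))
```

Execution trace: 'S' (try body, no exception) → 'H' (else) → 'G' (finally) → 'P' (after the try/except). Output: SHGP

Answer: SHGP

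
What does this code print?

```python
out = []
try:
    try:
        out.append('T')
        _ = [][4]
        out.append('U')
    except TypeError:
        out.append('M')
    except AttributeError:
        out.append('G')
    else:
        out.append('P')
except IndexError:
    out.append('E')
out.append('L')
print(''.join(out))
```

Execution trace: 'T' (try body) → 'E' (outer except IndexError) → 'L' (after the try/except). Output: TEL

Answer: TEL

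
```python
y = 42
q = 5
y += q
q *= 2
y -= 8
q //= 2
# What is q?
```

Trace:
`y = 42` → y = 42
`q = 5` → q = 5
`y += q` → y = 47
`q *= 2` → q = 10
`y -= 8` → y = 39
`q //= 2` → q = 5
So q = 5

Answer: 5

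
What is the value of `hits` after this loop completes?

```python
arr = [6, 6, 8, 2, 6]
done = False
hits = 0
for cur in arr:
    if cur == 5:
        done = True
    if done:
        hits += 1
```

Count elements after first 5 in [6, 6, 8, 2, 6]
`hits` takes the values: 0

Answer: 0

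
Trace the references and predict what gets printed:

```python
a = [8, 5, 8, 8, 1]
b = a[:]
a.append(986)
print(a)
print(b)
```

Key concept: slice [:] creates copy.
Step by step:
`a = [8, 5, 8, 8, 1]` → a = [8, 5, 8, 8, 1]
`b = a[:]` → b = [8, 5, 8, 8, 1]
`a.append(986)` → a = [8, 5, 8, 8, 1, 986]
`print(a)` → prints [8, 5, 8, 8, 1, 986]
`print(b)` → prints [8, 5, 8, 8, 1]

Answer:
[8, 5, 8, 8, 1, 986]
[8, 5, 8, 8, 1]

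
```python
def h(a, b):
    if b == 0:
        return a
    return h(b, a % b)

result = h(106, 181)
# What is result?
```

h(106, 181) -> h(181, 106) -> h(106, 75) -> h(75, 31) -> h(31, 13) -> h(13, 5) -> h(5, 3) -> h(3, 2) -> h(2, 1) -> h(1, 0) -> 1

Answer: 1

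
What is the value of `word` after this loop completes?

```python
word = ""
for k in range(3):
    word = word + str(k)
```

Concatenate digits 0 to 2
`word` takes the values: "" → "0" → "01" → "012"

Answer: "012"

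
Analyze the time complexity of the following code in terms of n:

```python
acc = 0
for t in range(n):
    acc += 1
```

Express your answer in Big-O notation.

Each loop level contributes: n. Multiplying the contributions gives O(n).

Answer: O(n)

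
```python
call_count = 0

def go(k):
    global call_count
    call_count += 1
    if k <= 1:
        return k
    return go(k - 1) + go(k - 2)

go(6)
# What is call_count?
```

Calls(k) = 1 + Calls(k-1) + Calls(k-2); Calls(0)=Calls(1)=1. For k=6 this gives 25.

Answer: 25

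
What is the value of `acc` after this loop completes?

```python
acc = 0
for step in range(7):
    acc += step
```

Sum of 0 to 6 = 21
`acc` takes the values: 0 → 1 → 3 → 6 → 10 → 15 → 21

Answer: 21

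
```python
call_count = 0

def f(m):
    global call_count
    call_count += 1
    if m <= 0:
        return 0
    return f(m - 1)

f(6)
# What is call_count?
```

Linear recursion stepping by 1: 7 calls from m=6 down to ≤0.

Answer: 7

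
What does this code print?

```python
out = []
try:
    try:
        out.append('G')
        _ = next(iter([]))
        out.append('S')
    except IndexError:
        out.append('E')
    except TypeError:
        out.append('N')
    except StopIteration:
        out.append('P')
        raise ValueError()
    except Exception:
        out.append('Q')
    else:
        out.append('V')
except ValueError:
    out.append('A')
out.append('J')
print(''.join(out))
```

Execution trace: 'G' (inner try body) → 'P' (inner except StopIteration) → 'A' (outer except ValueError) → 'J' (after the try/except). Output: GPAJ

Answer: GPAJ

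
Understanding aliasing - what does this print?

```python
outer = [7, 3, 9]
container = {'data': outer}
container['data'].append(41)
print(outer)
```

Key concept: dict holds reference to list.
Step by step:
`outer = [7, 3, 9]` → outer = [7, 3, 9]
`container = {'data': outer}` → container = {'data': [7, 3, 9]}
`container['data'].append(41)` → outer = [7, 3, 9, 41]; container = {'data': [7, 3, 9, 41]}
`print(outer)` → prints [7, 3, 9, 41]

Answer: [7, 3, 9, 41]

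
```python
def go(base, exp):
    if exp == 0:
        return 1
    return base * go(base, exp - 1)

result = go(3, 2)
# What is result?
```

go(3, 2) = 3 * 3 = 9

Answer: 9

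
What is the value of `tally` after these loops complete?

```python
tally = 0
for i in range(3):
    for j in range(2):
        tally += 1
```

3 * 2 = 6
`tally` takes the values: 0 → 1 → 2 → 3 → 4 → 5 → 6

Answer: 6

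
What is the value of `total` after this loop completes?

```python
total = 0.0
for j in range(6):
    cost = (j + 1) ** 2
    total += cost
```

Sum of squared losses 1² + 2² + ... + 6²
`total` takes the values: 0.0 → 1.0 → 5.0 → 14.0 → 30.0 → 55.0 → 91.0

Answer: 91.0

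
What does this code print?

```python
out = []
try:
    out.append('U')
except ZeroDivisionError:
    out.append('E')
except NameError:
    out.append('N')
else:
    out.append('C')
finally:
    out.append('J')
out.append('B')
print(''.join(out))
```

Execution trace: 'U' (try body, no exception) → 'C' (else) → 'J' (finally) → 'B' (after the try/except). Output: UCJB

Answer: UCJB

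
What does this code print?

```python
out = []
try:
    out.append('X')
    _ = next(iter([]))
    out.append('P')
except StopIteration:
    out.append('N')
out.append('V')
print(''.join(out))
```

Execution trace: 'X' (try body) → 'N' (except StopIteration) → 'V' (after the try/except). Output: XNV

Answer: XNV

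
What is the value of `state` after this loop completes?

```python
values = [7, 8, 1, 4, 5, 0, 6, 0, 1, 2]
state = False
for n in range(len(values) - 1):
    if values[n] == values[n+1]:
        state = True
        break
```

Check consecutive duplicates in [7, 8, 1, 4, 5, 0, 6, 0, 1, 2]
`state` takes the values: False

Answer: False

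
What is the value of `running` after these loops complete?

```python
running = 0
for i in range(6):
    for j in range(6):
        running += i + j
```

Sum of all i+j for i,j in 6x6
`running` takes the values: 0 → 1 → 3 → 6 → 10 → 15 → 16 → 18 → 21 → 25 → 30 → 36 → 38 → 41 → 45 → 50 → 56 → 63 → 66 → 70 → 75 → 81 → 88 → 96 → 100 → 105 → 111 → 118 → 126 → 135 → 140 → 146 → 153 → 161 → 170 → 180

Answer: 180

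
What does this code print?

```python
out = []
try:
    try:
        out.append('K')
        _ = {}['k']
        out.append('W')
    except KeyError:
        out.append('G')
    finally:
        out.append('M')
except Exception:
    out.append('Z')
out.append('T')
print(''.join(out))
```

Execution trace: 'K' (inner try body) → 'G' (inner except KeyError) → 'M' (inner finally) → 'T' (after the try/except). Output: KGMT

Answer: KGMT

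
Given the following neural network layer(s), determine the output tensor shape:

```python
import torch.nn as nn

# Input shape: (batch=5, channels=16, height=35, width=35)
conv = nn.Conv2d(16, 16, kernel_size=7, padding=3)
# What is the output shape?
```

Input: (5, 16, 35, 35) -> Output: (5, 16, 35, 35)

Answer: (5, 16, 35, 35)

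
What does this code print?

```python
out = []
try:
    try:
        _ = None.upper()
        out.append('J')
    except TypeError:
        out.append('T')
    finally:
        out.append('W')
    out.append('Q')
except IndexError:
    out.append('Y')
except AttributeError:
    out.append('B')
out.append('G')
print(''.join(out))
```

Execution trace: 'W' (inner finally) → 'B' (except AttributeError) → 'G' (after the try/except). Output: WBG

Answer: WBG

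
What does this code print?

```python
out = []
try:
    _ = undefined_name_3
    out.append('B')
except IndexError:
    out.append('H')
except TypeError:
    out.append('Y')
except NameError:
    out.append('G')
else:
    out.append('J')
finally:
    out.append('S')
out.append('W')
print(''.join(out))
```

Execution trace: 'G' (except NameError) → 'S' (finally) → 'W' (after the try/except). Output: GSW

Answer: GSW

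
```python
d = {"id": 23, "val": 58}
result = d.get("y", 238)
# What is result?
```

Trace:
`d = {"id": 23, "val": 58}` → d = {'id': 23, 'val': 58}
`result = d.get("y", 238)` → result = 238
So result = 238

Answer: 238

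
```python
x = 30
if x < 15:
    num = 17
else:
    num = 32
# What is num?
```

Trace:
`x = 30` → x = 30
`if x < 15: ...` → x < 15 is False, take else branch → num = 32
So num = 32

Answer: 32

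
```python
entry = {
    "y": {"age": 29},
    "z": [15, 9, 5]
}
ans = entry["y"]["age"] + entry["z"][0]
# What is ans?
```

Trace:
`entry = { ...` → entry = {'y': {'age': 29}, 'z': [15, 9, 5]}
`ans = entry["y"]["age"] + entry["z"][0]` → ans = 44
So ans = 44

Answer: 44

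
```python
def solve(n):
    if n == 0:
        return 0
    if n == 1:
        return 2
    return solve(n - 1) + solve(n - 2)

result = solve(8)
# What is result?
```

Build up from base cases: solve(0)=0, solve(1)=2, solve(2)=2, solve(3)=4, solve(4)=6, solve(5)=10, solve(6)=16, ..., solve(8)=42

Answer: 42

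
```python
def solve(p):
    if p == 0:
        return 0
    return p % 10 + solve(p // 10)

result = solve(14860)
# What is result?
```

Sum of digits of 14860: 0 + 6 + 8 + 4 + 1 = 19

Answer: 19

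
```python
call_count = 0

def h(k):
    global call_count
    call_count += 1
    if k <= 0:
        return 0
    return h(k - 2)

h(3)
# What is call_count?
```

Linear recursion stepping by 2: 3 calls from k=3 down to ≤0.

Answer: 3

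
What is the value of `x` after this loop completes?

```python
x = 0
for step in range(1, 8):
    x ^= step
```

XOR of 1 to 7
`x` takes the values: 0 → 1 → 3 → 0 → 4 → 1 → 7 → 0

Answer: 0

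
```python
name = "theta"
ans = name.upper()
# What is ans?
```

Trace:
`name = "theta"` → name = 'theta'
`ans = name.upper()` → ans = 'THETA'
So ans = 'THETA'

Answer: 'THETA'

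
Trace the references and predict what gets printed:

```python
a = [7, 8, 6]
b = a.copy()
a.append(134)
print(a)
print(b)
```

Key concept: list.copy() creates independent copy.
Step by step:
`a = [7, 8, 6]` → a = [7, 8, 6]
`b = a.copy()` → b = [7, 8, 6]
`a.append(134)` → a = [7, 8, 6, 134]
`print(a)` → prints [7, 8, 6, 134]
`print(b)` → prints [7, 8, 6]

Answer:
[7, 8, 6, 134]
[7, 8, 6]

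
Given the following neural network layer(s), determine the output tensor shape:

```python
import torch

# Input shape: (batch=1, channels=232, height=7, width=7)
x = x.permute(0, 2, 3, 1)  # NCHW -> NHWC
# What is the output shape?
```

Input: (1, 232, 7, 7) -> Output: (1, 7, 7, 232)

Answer: (1, 7, 7, 232)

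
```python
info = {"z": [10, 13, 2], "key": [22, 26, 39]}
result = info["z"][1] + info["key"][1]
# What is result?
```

Trace:
`info = {"z": [10, 13, 2], "key": [22, 26, 39]}` → info = {'z': [10, 13, 2], 'key': [22, 26, 39]}
`result = info["z"][1] + info["key"][1]` → result = 39
So result = 39

Answer: 39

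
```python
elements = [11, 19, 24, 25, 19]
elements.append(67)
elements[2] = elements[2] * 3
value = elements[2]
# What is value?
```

Trace:
`elements = [11, 19, 24, 25, 19]` → elements = [11, 19, 24, 25, 19]
`elements.append(67)` → elements = [11, 19, 24, 25, 19, 67]
`elements[2] = elements[2] * 3` → elements = [11, 19, 72, 25, 19, 67]
`value = elements[2]` → value = 72
So value = 72

Answer: 72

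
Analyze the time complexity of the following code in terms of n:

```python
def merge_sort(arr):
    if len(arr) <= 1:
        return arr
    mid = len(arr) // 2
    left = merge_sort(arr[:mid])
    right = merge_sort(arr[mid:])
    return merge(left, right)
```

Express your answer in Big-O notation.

This is Merge sort. Time complexity: O(n log n).

Answer: O(n log n)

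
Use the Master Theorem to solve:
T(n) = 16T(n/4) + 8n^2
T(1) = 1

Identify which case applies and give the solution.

a=16, b=4, f(n)=8n^2. log_4(16) = 2. Since c=2 = 2, Case 2 applies: T(n) = Θ(n^log_b(a) · log n) = O(n^2 log n).

Answer: O(n^2 log n) - Case 2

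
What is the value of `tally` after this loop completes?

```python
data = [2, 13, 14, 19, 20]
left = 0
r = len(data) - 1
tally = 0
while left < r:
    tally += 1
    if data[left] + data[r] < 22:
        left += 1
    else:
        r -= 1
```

Steps to find pair summing to 22
`tally` takes the values: 0 → 1 → 2 → 3 → 4

Answer: 4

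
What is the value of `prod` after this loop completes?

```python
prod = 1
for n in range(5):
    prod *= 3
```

3^5 = 243
`prod` takes the values: 1 → 3 → 9 → 27 → 81 → 243

Answer: 243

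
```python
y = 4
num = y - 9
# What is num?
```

Trace:
`y = 4` → y = 4
`num = y - 9` → num = -5
So num = -5

Answer: -5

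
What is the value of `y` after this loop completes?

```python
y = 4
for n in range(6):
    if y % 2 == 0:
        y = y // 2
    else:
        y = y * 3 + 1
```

Collatz-style transformation from 4
`y` takes the values: 4 → 2 → 1 → 4 → 2 → 1 → 4

Answer: 4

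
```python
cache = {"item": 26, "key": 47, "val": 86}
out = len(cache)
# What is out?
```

Trace:
`cache = {"item": 26, "key": 47, "val": 86}` → cache = {'item': 26, 'key': 47, 'val': 86}
`out = len(cache)` → out = 3
So out = 3

Answer: 3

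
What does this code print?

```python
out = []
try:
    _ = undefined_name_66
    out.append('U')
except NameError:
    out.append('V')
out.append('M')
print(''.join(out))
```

Execution trace: 'V' (except NameError) → 'M' (after the try/except). Output: VM

Answer: VM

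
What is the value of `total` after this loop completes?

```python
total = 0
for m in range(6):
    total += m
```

Sum of 0 to 5 = 15
`total` takes the values: 0 → 1 → 3 → 6 → 10 → 15

Answer: 15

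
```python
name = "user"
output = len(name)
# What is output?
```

Trace:
`name = "user"` → name = 'user'
`output = len(name)` → output = 4
So output = 4

Answer: 4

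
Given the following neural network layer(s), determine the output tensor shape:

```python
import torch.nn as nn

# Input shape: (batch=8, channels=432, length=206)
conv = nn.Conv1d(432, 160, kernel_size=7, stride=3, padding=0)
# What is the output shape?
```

Input: (8, 432, 206) -> Output: (8, 160, 67)

Answer: (8, 160, 67)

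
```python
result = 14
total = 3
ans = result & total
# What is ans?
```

Trace:
`result = 14` → result = 14
`total = 3` → total = 3
`ans = result & total` → ans = 2
So ans = 2

Answer: 2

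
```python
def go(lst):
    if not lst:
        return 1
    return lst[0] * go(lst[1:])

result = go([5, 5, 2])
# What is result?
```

Product over [5, 5, 2] = 5 * 5 * 2 = 50

Answer: 50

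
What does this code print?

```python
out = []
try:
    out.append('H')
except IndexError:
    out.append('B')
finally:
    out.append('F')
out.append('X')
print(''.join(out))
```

Execution trace: 'H' (try body, no exception) → 'F' (finally) → 'X' (after the try/except). Output: HFX

Answer: HFX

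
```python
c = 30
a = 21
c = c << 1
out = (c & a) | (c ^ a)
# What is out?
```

Trace:
`c = 30` → c = 30
`a = 21` → a = 21
`c = c << 1` → c = 60
`out = (c & a) | (c ^ a)` → out = 61
So out = 61

Answer: 61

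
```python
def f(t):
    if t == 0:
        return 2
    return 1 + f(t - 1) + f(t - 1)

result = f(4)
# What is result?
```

f(t) = 1 + 2·f(t-1), f(0)=2. Closed form: (2+1)·2^4 - 1 = 47.

Answer: 47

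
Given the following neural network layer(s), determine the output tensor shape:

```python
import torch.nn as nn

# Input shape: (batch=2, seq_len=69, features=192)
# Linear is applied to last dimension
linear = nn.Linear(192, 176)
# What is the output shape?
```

Input: (2, 69, 192) -> Output: (2, 69, 176)

Answer: (2, 69, 176)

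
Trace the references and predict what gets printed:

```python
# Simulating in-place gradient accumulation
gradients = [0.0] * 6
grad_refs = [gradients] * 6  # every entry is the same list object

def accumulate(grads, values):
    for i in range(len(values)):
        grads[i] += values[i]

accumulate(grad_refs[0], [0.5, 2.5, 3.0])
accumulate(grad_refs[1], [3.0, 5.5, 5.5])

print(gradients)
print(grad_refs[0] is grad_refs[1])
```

Key concept: gradient accumulation aliasing.
Step by step:
`gradients = [0.0] * 6` → gradients = [0.0, 0.0, 0.0, 0.0, 0.0, 0.0]
`grad_refs = [gradients] * 6` → grad_refs = [[0.0, 0.0, 0.0, 0.0, 0.0, 0.0], [0.0, 0.0, 0.0, 0.0, 0.0, 0.0], [0.0, 0.0, 0.0, 0.0, 0.0, 0.0], [0.0, 0.0, 0.0, 0.0, 0.0, 0.0], [0.0, 0.0, 0.0, 0.0, 0.0, 0.0], [0.0, 0.0, 0.0, 0.0, 0.0, 0.0]]
`accumulate(grad_refs[0], [0.5, 2.5, 3.0])` → gradients = [0.5, 2.5, 3.0, 0.0, 0.0, 0.0]; grad_refs = [[0.5, 2.5, 3.0, 0.0, 0.0, 0.0], [0.5, 2.5, 3.0, 0.0, 0.0, 0.0], [0.5, 2.5, 3.0, 0.0, 0.0, 0.0], [0.5, 2.5, 3.0, 0.0, 0.0, 0.0], [0.5, 2.5, 3.0, 0.0, 0.0, 0.0], [0.5, 2.5, 3.0, 0.0, 0.0, 0.0]]
`accumulate(grad_refs[1], [3.0, 5.5, 5.5])` → gradients = [3.5, 8.0, 8.5, 0.0, 0.0, 0.0]; grad_refs = [[3.5, 8.0, 8.5, 0.0, 0.0, 0.0], [3.5, 8.0, 8.5, 0.0, 0.0, 0.0], [3.5, 8.0, 8.5, 0.0, 0.0, 0.0], [3.5, 8.0, 8.5, 0.0, 0.0, 0.0], [3.5, 8.0, 8.5, 0.0, 0.0, 0.0], [3.5, 8.0, 8.5, 0.0, 0.0, 0.0]]
`print(gradients)` → prints [3.5, 8.0, 8.5, 0.0, 0.0, 0.0]
`print(grad_refs[0] is grad_refs[1])` → prints True

Answer:
[3.5, 8.0, 8.5, 0.0, 0.0, 0.0]
True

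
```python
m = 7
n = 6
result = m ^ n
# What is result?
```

Trace:
`m = 7` → m = 7
`n = 6` → n = 6
`result = m ^ n` → result = 1
So result = 1

Answer: 1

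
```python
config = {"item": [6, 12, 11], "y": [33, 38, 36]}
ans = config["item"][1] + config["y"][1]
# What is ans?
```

Trace:
`config = {"item": [6, 12, 11], "y": [33, 38, 36]}` → config = {'item': [6, 12, 11], 'y': [33, 38, 36]}
`ans = config["item"][1] + config["y"][1]` → ans = 50
So ans = 50

Answer: 50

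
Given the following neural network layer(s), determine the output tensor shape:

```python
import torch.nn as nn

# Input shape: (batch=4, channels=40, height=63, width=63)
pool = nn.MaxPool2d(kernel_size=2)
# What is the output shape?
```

Input: (4, 40, 63, 63) -> Output: (4, 40, 31, 31)

Answer: (4, 40, 31, 31)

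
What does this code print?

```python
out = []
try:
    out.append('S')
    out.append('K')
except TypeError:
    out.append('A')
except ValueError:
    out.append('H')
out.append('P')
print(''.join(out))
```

Execution trace: 'S' (try body) → 'K' (try body, no exception) → 'P' (after the try/except). Output: SKP

Answer: SKP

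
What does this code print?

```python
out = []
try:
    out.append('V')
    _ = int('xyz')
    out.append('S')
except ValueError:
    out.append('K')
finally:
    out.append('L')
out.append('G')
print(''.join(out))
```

Execution trace: 'V' (try body) → 'K' (except ValueError) → 'L' (finally) → 'G' (after the try/except). Output: VKLG

Answer: VKLG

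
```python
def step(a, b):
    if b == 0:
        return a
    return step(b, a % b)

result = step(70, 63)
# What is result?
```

step(70, 63) -> step(63, 7) -> step(7, 0) -> 7

Answer: 7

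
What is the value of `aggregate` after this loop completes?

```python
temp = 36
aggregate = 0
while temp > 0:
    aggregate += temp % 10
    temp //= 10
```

Sum digits of 36
`aggregate` takes the values: 0 → 6 → 9

Answer: 9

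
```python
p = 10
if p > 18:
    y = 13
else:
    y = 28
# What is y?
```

Trace:
`p = 10` → p = 10
`if p > 18: ...` → p > 18 is False, take else branch → y = 28
So y = 28

Answer: 28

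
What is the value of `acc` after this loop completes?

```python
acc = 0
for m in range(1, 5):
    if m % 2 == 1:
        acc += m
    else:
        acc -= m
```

Add odd, subtract even
`acc` takes the values: 0 → 1 → -1 → 2 → -2

Answer: -2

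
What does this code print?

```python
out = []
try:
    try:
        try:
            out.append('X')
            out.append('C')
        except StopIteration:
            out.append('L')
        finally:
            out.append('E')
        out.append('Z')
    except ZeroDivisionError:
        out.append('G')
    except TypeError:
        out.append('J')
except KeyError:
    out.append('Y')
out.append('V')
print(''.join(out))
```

Execution trace: 'X' (inner try body) → 'C' (inner try body, no exception) → 'E' (inner finally) → 'Z' (try body, no exception) → 'V' (after the try/except). Output: XCEZV

Answer: XCEZV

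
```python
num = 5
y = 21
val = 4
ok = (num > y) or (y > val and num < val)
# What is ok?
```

Trace:
`num = 5` → num = 5
`y = 21` → y = 21
`val = 4` → val = 4
`ok = (num > y) or (y > val and num < val)` → ok = False
So ok = False

Answer: False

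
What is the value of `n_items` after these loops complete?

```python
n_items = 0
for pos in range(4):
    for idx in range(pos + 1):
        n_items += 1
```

Triangle: 1 + 2 + ... + 4
`n_items` takes the values: 0 → 1 → 2 → 3 → 4 → 5 → 6 → 7 → 8 → 9 → 10

Answer: 10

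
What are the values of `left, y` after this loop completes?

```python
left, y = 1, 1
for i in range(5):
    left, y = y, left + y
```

Fibonacci: after 5 iterations
`left, y` takes the values: (1, 1) → (1, 2) → (2, 3) → (3, 5) → (5, 8) → (8, 13)

Answer: 8, 13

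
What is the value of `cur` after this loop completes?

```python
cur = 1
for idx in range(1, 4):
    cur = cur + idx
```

Start at 1, add 1 through 3
`cur` takes the values: 1 → 2 → 4 → 7

Answer: 7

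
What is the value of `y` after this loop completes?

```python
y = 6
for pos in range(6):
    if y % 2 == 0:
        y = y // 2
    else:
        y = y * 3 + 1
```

Collatz-style transformation from 6
`y` takes the values: 6 → 3 → 10 → 5 → 16 → 8 → 4

Answer: 4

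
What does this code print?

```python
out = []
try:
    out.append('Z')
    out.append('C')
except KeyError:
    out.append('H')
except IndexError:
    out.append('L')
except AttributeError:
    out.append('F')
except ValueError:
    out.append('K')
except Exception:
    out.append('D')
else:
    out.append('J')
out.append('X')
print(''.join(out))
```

Execution trace: 'Z' (try body) → 'C' (try body, no exception) → 'J' (else) → 'X' (after the try/except). Output: ZCJX

Answer: ZCJX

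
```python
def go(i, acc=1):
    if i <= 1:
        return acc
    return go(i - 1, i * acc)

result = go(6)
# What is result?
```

Accumulator trace (n, acc): (6, 1) -> (5, 6) -> (4, 30) -> (3, 120) -> (2, 360) -> (1, 720) -> return 720

Answer: 720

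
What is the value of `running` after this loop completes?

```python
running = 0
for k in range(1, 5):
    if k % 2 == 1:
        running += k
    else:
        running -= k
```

Add odd, subtract even
`running` takes the values: 0 → 1 → -1 → 2 → -2

Answer: -2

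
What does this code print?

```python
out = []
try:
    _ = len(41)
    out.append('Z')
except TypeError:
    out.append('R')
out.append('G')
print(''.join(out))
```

Execution trace: 'R' (except TypeError) → 'G' (after the try/except). Output: RG

Answer: RG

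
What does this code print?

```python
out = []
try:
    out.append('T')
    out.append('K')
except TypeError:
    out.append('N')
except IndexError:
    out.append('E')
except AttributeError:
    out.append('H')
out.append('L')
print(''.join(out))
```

Execution trace: 'T' (try body) → 'K' (try body, no exception) → 'L' (after the try/except). Output: TKL

Answer: TKL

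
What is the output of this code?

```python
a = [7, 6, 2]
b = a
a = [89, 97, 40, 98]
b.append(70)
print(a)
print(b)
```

Key concept: rebinding vs mutation: a is rebound to a new list, b still points at the original.
Step by step:
`a = [7, 6, 2]` → a = [7, 6, 2]
`b = a` → b = [7, 6, 2] (same object as a)
`a = [89, 97, 40, 98]` → a = [89, 97, 40, 98]
`b.append(70)` → b = [7, 6, 2, 70]
`print(a)` → prints [89, 97, 40, 98]
`print(b)` → prints [7, 6, 2, 70]

Answer:
[89, 97, 40, 98]
[7, 6, 2, 70]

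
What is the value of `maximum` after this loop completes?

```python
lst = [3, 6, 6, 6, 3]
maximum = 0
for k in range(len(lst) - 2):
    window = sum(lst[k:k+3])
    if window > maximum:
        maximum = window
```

Max sum of 3-element window in [3, 6, 6, 6, 3]
`maximum` takes the values: 0 → 15 → 18

Answer: 18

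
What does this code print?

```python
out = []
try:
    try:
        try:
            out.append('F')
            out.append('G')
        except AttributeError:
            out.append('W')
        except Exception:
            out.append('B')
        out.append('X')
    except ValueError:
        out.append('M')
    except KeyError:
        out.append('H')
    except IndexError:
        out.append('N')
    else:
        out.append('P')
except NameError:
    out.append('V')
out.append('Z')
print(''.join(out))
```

Execution trace: 'F' (inner try body) → 'G' (inner try body, no exception) → 'X' (try body, no exception) → 'P' (else) → 'Z' (after the try/except). Output: FGXPZ

Answer: FGXPZ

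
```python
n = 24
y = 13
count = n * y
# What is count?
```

Trace:
`n = 24` → n = 24
`y = 13` → y = 13
`count = n * y` → count = 312
So count = 312

Answer: 312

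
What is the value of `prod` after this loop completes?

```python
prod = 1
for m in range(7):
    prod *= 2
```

2^7 = 128
`prod` takes the values: 1 → 2 → 4 → 8 → 16 → 32 → 64 → 128

Answer: 128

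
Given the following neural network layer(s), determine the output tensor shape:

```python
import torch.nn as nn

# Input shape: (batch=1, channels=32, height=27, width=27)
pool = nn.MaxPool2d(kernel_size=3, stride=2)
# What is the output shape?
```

Input: (1, 32, 27, 27) -> Output: (1, 32, 13, 13)

Answer: (1, 32, 13, 13)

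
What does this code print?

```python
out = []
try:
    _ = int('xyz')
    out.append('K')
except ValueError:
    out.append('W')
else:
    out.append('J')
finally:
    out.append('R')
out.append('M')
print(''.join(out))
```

Execution trace: 'W' (except ValueError) → 'R' (finally) → 'M' (after the try/except). Output: WRM

Answer: WRM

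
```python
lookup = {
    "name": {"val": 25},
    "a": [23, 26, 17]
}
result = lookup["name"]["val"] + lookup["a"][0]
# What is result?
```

Trace:
`lookup = { ...` → lookup = {'name': {'val': 25}, 'a': [23, 26, 17]}
`result = lookup["name"]["val"] + lookup["a"][0]` → result = 48
So result = 48

Answer: 48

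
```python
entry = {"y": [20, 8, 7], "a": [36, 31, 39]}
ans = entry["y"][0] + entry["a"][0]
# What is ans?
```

Trace:
`entry = {"y": [20, 8, 7], "a": [36, 31, 39]}` → entry = {'y': [20, 8, 7], 'a': [36, 31, 39]}
`ans = entry["y"][0] + entry["a"][0]` → ans = 56
So ans = 56

Answer: 56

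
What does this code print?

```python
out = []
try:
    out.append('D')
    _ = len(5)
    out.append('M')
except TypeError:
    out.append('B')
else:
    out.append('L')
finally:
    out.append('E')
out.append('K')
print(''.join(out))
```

Execution trace: 'D' (try body) → 'B' (except TypeError) → 'E' (finally) → 'K' (after the try/except). Output: DBEK

Answer: DBEK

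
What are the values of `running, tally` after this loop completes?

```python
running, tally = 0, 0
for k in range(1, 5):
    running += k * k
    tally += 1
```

Sum of squares and count
`running, tally` takes the values: (0, 0) → (1, 0) → (1, 1) → (5, 1) → (5, 2) → (14, 2) → (14, 3) → (30, 3) → (30, 4)

Answer: 30, 4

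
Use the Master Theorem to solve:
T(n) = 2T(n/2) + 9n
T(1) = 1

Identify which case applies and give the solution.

a=2, b=2, f(n)=9n. log_2(2) = 1. Since c=1 = 1, Case 2 applies: T(n) = Θ(n^log_b(a) · log n) = O(n log n).

Answer: O(n log n) - Case 2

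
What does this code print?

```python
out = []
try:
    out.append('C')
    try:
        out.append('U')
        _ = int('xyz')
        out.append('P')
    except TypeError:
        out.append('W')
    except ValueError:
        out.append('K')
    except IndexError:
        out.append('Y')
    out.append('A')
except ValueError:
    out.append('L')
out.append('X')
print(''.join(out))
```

Execution trace: 'C' (try body) → 'U' (inner try body) → 'K' (inner except ValueError) → 'A' (try body, no exception) → 'X' (after the try/except). Output: CUKAX

Answer: CUKAX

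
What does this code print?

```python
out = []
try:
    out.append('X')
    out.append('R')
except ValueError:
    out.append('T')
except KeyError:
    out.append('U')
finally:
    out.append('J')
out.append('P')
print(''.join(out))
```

Execution trace: 'X' (try body) → 'R' (try body, no exception) → 'J' (finally) → 'P' (after the try/except). Output: XRJP

Answer: XRJP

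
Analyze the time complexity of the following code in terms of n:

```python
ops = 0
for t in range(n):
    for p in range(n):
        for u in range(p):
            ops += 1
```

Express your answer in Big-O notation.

Each loop level contributes: n × n × n. Multiplying the contributions gives O(n^3).

Answer: O(n^3)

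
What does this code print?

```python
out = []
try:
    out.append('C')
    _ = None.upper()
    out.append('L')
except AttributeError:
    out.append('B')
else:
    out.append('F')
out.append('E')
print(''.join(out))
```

Execution trace: 'C' (try body) → 'B' (except AttributeError) → 'E' (after the try/except). Output: CBE

Answer: CBE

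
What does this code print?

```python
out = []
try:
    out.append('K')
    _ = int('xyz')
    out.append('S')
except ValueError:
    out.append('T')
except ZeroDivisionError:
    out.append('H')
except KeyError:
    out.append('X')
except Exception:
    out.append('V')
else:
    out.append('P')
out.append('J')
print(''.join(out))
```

Execution trace: 'K' (try body) → 'T' (except ValueError) → 'J' (after the try/except). Output: KTJ

Answer: KTJ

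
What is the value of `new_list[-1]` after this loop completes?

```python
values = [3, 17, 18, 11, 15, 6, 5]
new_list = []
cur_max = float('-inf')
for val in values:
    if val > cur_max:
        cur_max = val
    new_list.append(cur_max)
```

Running max ends at 18
`new_list` takes the values: [] → [3] → [3, 17] → [3, 17, 18] → [3, 17, 18, 18] → [3, 17, 18, 18, 18] → [3, 17, 18, 18, 18, 18] → [3, 17, 18, 18, 18, 18, 18]
So `new_list[-1]` = 18

Answer: 18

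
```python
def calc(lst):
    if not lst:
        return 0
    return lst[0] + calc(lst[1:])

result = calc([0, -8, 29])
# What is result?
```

0 + (-8) + 29 + 0 = 21

Answer: 21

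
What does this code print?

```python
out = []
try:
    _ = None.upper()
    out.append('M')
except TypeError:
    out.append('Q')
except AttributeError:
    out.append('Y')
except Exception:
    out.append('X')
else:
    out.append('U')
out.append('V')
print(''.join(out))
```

Execution trace: 'Y' (except AttributeError) → 'V' (after the try/except). Output: YV

Answer: YV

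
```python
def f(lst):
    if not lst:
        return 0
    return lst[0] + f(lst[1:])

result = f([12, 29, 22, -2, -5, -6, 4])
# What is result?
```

12 + 29 + 22 + (-2) + (-5) + (-6) + 4 + 0 = 54

Answer: 54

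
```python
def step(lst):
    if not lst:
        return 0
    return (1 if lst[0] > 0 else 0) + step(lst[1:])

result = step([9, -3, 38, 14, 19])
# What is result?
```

Count of positive elements in [9, -3, 38, 14, 19] = 4

Answer: 4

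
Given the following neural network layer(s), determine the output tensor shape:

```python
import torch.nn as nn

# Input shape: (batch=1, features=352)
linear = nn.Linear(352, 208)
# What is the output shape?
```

Input: (1, 352) -> Output: (1, 208)

Answer: (1, 208)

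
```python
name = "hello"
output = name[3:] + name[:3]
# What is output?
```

Trace:
`name = "hello"` → name = 'hello'
`output = name[3:] + name[:3]` → output = 'lohel'
So output = 'lohel'

Answer: 'lohel'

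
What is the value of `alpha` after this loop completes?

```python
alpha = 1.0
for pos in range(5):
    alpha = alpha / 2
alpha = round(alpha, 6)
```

Halving LR 5 times: 1 / 2^5
`alpha` takes the values: 1.0 → 0.5 → 0.25 → 0.125 → 0.0625 → 0.03125

Answer: 0.03125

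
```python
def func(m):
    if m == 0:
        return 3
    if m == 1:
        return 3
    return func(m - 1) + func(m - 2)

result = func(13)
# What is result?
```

Build up from base cases: func(0)=3, func(1)=3, func(2)=6, func(3)=9, func(4)=15, func(5)=24, func(6)=39, ..., func(13)=1131

Answer: 1131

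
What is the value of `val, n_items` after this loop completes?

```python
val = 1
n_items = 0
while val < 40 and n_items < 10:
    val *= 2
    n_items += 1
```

Double until >= 40 or 10 iterations
`val, n_items` takes the values: (1, 0) → (2, 0) → (2, 1) → (4, 1) → (4, 2) → (8, 2) → (8, 3) → (16, 3) → (16, 4) → (32, 4) → (32, 5) → (64, 5) → (64, 6)

Answer: 64, 6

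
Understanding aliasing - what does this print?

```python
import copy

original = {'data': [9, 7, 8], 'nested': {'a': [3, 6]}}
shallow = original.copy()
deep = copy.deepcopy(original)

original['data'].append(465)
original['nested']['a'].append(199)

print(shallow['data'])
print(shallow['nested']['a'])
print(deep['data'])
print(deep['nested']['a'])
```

Key concept: comparing shallow vs deep copy.
Step by step:
`original = {'data': [9, 7, 8], 'nested': {'a': [3, 6]}}` → original = {'data': [9, 7, 8], 'nested': {'a': [3, 6]}}
`shallow = original.copy()` → shallow = {'data': [9, 7, 8], 'nested': {'a': [3, 6]}}
`deep = copy.deepcopy(original)` → deep = {'data': [9, 7, 8], 'nested': {'a': [3, 6]}}
`original['data'].append(465)` → original = {'data': [9, 7, 8, 465], 'nested': {'a': [3, 6]}}; shallow = {'data': [9, 7, 8, 465], 'nested': {'a': [3, 6]}}
`original['nested']['a'].append(199)` → original = {'data': [9, 7, 8, 465], 'nested': {'a': [3, 6, 199]}}; shallow = {'data': [9, 7, 8, 465], 'nested': {'a': [3, 6, 199]}}
`print(shallow['data'])` → prints [9, 7, 8, 465]
`print(shallow['nested']['a'])` → prints [3, 6, 199]
`print(deep['data'])` → prints [9, 7, 8]
`print(deep['nested']['a'])` → prints [3, 6]

Answer:
[9, 7, 8, 465]
[3, 6, 199]
[9, 7, 8]
[3, 6]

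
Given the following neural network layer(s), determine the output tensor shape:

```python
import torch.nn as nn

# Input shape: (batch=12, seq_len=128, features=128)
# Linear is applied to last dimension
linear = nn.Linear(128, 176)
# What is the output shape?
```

Input: (12, 128, 128) -> Output: (12, 128, 176)

Answer: (12, 128, 176)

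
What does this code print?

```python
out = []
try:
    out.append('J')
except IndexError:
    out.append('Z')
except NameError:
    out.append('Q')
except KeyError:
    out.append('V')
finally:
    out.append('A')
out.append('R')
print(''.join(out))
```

Execution trace: 'J' (try body, no exception) → 'A' (finally) → 'R' (after the try/except). Output: JAR

Answer: JAR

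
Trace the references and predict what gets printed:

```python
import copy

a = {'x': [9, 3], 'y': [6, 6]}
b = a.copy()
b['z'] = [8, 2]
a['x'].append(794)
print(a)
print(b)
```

Key concept: shallow copy of dict with mutable values.
Step by step:
`a = {'x': [9, 3], 'y': [6, 6]}` → a = {'x': [9, 3], 'y': [6, 6]}
`b = a.copy()` → b = {'x': [9, 3], 'y': [6, 6]}
`b['z'] = [8, 2]` → b = {'x': [9, 3], 'y': [6, 6], 'z': [8, 2]}
`a['x'].append(794)` → a = {'x': [9, 3, 794], 'y': [6, 6]}; b = {'x': [9, 3, 794], 'y': [6, 6], 'z': [8, 2]}
`print(a)` → prints {'x': [9, 3, 794], 'y': [6, 6]}
`print(b)` → prints {'x': [9, 3, 794], 'y': [6, 6], 'z': [8, 2]}

Answer:
{'x': [9, 3, 794], 'y': [6, 6]}
{'x': [9, 3, 794], 'y': [6, 6], 'z': [8, 2]}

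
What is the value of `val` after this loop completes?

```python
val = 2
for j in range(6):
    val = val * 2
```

Multiply by 2, 6 times: 2 * 2^6 = 128
`val` takes the values: 2 → 4 → 8 → 16 → 32 → 64 → 128

Answer: 128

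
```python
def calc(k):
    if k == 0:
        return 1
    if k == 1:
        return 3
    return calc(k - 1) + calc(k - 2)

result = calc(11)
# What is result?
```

Build up from base cases: calc(0)=1, calc(1)=3, calc(2)=4, calc(3)=7, calc(4)=11, calc(5)=18, calc(6)=29, ..., calc(11)=322

Answer: 322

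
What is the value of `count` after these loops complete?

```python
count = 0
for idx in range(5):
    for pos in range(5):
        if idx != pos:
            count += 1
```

5² - 5 (exclude diagonal)
`count` takes the values: 0 → 1 → 2 → 3 → 4 → 5 → 6 → 7 → 8 → 9 → 10 → 11 → 12 → 13 → 14 → 15 → 16 → 17 → 18 → 19 → 20

Answer: 20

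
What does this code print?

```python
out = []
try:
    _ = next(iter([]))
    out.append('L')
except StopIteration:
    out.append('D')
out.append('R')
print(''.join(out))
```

Execution trace: 'D' (except StopIteration) → 'R' (after the try/except). Output: DR

Answer: DR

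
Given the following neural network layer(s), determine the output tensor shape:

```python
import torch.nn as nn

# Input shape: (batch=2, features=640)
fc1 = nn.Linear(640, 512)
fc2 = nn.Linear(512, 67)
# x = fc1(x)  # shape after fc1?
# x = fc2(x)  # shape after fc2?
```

Input: (2, 640) -> after fc1: (2, 512) -> Output: (2, 67)

Answer: (2, 67)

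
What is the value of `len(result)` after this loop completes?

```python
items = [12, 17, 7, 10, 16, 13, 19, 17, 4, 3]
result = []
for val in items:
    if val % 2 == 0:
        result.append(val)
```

Count even numbers in [12, 17, 7, 10, 16, 13, 19, 17, 4, 3]
`result` takes the values: [] → [12] → [12, 10] → [12, 10, 16] → [12, 10, 16, 4]
So `len(result)` = 4

Answer: 4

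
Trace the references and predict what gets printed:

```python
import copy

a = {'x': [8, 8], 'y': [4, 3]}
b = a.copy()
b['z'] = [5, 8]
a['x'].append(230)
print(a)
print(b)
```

Key concept: shallow copy of dict with mutable values.
Step by step:
`a = {'x': [8, 8], 'y': [4, 3]}` → a = {'x': [8, 8], 'y': [4, 3]}
`b = a.copy()` → b = {'x': [8, 8], 'y': [4, 3]}
`b['z'] = [5, 8]` → b = {'x': [8, 8], 'y': [4, 3], 'z': [5, 8]}
`a['x'].append(230)` → a = {'x': [8, 8, 230], 'y': [4, 3]}; b = {'x': [8, 8, 230], 'y': [4, 3], 'z': [5, 8]}
`print(a)` → prints {'x': [8, 8, 230], 'y': [4, 3]}
`print(b)` → prints {'x': [8, 8, 230], 'y': [4, 3], 'z': [5, 8]}

Answer:
{'x': [8, 8, 230], 'y': [4, 3]}
{'x': [8, 8, 230], 'y': [4, 3], 'z': [5, 8]}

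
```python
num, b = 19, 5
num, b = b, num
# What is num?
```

Trace:
`num, b = 19, 5` → num = 19; b = 5
`num, b = b, num` → num = 5; b = 19
So num = 5

Answer: 5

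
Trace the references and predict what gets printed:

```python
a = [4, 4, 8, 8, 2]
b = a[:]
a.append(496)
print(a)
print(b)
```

Key concept: slice [:] creates copy.
Step by step:
`a = [4, 4, 8, 8, 2]` → a = [4, 4, 8, 8, 2]
`b = a[:]` → b = [4, 4, 8, 8, 2]
`a.append(496)` → a = [4, 4, 8, 8, 2, 496]
`print(a)` → prints [4, 4, 8, 8, 2, 496]
`print(b)` → prints [4, 4, 8, 8, 2]

Answer:
[4, 4, 8, 8, 2, 496]
[4, 4, 8, 8, 2]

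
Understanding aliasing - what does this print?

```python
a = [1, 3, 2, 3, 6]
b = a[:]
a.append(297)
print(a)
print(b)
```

Key concept: slice [:] creates copy.
Step by step:
`a = [1, 3, 2, 3, 6]` → a = [1, 3, 2, 3, 6]
`b = a[:]` → b = [1, 3, 2, 3, 6]
`a.append(297)` → a = [1, 3, 2, 3, 6, 297]
`print(a)` → prints [1, 3, 2, 3, 6, 297]
`print(b)` → prints [1, 3, 2, 3, 6]

Answer:
[1, 3, 2, 3, 6, 297]
[1, 3, 2, 3, 6]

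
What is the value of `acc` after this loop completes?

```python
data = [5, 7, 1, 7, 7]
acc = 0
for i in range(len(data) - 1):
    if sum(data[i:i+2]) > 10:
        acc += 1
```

Count windows with sum > 10
`acc` takes the values: 0 → 1 → 2

Answer: 2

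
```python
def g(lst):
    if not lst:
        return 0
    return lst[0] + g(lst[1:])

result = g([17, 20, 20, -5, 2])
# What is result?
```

17 + 20 + 20 + (-5) + 2 + 0 = 54

Answer: 54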